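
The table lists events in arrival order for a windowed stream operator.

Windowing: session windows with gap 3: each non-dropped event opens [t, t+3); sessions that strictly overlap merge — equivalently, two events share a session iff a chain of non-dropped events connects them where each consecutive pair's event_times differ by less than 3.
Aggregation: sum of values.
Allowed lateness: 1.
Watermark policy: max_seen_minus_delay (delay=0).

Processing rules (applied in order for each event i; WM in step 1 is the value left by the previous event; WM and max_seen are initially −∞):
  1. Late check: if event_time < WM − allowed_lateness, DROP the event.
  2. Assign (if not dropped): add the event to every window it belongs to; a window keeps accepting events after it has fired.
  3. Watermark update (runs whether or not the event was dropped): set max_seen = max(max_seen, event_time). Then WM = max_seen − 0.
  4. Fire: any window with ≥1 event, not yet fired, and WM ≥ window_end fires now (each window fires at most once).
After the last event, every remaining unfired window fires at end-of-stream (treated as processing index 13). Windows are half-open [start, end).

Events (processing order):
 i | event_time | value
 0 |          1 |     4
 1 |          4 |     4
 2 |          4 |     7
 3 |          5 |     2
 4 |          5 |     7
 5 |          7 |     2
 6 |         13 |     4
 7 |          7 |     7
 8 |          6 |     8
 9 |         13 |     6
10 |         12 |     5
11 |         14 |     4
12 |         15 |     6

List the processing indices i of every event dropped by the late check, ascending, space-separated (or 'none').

i=0 t=1 v=4: → [1,4); WM=1
i=1 t=4 v=4: → [4,7); WM=4
i=2 t=4 v=7: → [4,7); WM=4
i=3 t=5 v=2: → [4,8); WM=5
i=4 t=5 v=7: → [4,8); WM=5
i=5 t=7 v=2: → [4,10); WM=7
i=6 t=13 v=4: → [13,16); WM=13
i=7 t=7 v=7: DROP (t<13-1); WM=13
i=8 t=6 v=8: DROP (t<13-1); WM=13
i=9 t=13 v=6: → [13,16); WM=13
i=10 t=12 v=5: → [12,16); WM=13
i=11 t=14 v=4: → [12,17); WM=14
i=12 t=15 v=6: → [12,18); WM=15

7 8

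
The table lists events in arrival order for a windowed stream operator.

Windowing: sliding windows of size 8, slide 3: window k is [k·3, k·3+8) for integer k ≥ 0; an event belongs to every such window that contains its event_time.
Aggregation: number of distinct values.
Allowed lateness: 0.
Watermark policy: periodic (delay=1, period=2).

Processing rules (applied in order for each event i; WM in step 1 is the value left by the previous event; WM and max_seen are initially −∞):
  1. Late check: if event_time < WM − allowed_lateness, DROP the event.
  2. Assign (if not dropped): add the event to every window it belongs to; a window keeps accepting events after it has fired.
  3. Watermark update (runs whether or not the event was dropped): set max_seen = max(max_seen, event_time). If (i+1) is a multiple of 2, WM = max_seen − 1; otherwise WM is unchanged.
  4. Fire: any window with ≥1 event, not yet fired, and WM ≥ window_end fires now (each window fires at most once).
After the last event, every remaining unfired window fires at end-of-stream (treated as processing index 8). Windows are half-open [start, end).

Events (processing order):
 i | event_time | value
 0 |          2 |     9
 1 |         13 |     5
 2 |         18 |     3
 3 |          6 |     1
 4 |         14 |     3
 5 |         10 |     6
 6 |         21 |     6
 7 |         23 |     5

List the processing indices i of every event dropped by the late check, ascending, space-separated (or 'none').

3 4 5

i=0 t=2 v=9: → [0,8); WM=−∞
i=1 t=13 v=5: → [12,20),[9,17),[6,14); WM=12; [0,8) fires=1
i=2 t=18 v=3: → [18,26),[15,23),[12,20); WM=12
i=3 t=6 v=1: DROP (t<12-0); WM=17; [6,14) fires=1 [9,17) fires=1
i=4 t=14 v=3: DROP (t<17-0); WM=17
i=5 t=10 v=6: DROP (t<17-0); WM=17
i=6 t=21 v=6: → [21,29),[18,26),[15,23); WM=17
i=7 t=23 v=5: → [21,29),[18,26); WM=22; [12,20) fires=2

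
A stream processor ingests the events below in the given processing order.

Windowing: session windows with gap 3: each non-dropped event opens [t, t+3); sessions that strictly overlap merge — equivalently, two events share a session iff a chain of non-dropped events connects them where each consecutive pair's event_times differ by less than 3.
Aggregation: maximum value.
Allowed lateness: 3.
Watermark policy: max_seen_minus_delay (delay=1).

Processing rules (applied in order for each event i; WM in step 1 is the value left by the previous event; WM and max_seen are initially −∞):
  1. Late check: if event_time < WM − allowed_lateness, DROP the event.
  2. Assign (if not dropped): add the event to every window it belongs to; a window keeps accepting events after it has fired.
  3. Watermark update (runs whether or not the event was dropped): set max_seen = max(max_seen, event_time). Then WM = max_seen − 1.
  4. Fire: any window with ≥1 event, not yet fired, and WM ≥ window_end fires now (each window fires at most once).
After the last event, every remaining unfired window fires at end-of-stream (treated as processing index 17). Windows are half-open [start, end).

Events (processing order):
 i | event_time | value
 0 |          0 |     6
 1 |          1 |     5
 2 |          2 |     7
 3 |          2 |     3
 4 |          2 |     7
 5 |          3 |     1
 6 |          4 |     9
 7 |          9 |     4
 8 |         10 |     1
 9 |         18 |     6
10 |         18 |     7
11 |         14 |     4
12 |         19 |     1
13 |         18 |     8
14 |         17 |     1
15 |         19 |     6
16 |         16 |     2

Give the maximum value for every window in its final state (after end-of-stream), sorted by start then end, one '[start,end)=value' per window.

[0,7)=9 [9,13)=4 [14,22)=8

i=0 t=0 v=6: → [0,3); WM=-1
i=1 t=1 v=5: → [0,4); WM=0
i=2 t=2 v=7: → [0,5); WM=1
i=3 t=2 v=3: → [0,5); WM=1
i=4 t=2 v=7: → [0,5); WM=1
i=5 t=3 v=1: → [0,6); WM=2
i=6 t=4 v=9: → [0,7); WM=3
i=7 t=9 v=4: → [9,12); WM=8
i=8 t=10 v=1: → [9,13); WM=9
i=9 t=18 v=6: → [18,21); WM=17
i=10 t=18 v=7: → [18,21); WM=17
i=11 t=14 v=4: → [14,17); WM=17
i=12 t=19 v=1: → [18,22); WM=18
i=13 t=18 v=8: → [18,22); WM=18
i=14 t=17 v=1: → [17,22); WM=18
i=15 t=19 v=6: → [17,22); WM=18
i=16 t=16 v=2: → [14,22); WM=18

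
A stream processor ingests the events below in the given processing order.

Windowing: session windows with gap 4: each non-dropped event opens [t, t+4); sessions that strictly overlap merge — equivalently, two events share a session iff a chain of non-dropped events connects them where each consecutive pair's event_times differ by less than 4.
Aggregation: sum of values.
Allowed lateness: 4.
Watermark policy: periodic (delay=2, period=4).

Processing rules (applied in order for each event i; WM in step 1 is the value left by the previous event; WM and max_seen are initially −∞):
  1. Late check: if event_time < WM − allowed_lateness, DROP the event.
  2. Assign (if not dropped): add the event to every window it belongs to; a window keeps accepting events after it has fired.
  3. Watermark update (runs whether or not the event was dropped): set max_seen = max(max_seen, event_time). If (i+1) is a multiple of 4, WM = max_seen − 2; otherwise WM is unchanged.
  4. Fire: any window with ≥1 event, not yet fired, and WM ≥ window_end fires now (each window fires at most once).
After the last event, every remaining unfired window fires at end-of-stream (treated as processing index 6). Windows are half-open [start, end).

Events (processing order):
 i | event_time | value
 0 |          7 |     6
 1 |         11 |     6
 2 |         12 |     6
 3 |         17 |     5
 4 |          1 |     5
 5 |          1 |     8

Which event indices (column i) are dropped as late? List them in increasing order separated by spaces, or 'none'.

i=0 t=7 v=6: → [7,11); WM=−∞
i=1 t=11 v=6: → [11,15); WM=−∞
i=2 t=12 v=6: → [11,16); WM=−∞
i=3 t=17 v=5: → [17,21); WM=15
i=4 t=1 v=5: DROP (t<15-4); WM=15
i=5 t=1 v=8: DROP (t<15-4); WM=15

4 5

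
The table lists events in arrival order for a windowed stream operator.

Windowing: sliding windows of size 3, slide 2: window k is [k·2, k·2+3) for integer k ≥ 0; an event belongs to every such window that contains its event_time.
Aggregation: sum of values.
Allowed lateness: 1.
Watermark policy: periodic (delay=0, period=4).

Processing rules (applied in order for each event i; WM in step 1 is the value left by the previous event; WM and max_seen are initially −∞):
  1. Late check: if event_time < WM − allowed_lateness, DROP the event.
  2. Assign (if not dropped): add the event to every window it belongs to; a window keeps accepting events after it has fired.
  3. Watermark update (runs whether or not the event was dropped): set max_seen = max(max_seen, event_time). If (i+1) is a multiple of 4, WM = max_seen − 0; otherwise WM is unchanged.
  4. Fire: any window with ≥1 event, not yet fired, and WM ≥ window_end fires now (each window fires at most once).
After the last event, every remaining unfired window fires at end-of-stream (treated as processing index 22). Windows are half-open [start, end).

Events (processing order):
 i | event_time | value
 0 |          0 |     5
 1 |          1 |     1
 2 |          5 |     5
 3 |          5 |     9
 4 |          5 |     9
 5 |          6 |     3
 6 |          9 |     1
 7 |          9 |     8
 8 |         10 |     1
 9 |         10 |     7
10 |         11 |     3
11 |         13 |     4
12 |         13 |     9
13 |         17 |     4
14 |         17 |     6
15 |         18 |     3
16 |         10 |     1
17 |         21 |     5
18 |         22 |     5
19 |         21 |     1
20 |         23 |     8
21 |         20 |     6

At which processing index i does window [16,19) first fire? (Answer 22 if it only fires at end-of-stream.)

19

i=0 t=0 v=5: → [0,3); WM=−∞
i=1 t=1 v=1: → [0,3); WM=−∞
i=2 t=5 v=5: → [4,7); WM=−∞
i=3 t=5 v=9: → [4,7); WM=5; [0,3) fires=6
i=4 t=5 v=9: → [4,7); WM=5
i=5 t=6 v=3: → [6,9),[4,7); WM=5
i=6 t=9 v=1: → [8,11); WM=5
i=7 t=9 v=8: → [8,11); WM=9; [4,7) fires=26 [6,9) fires=3
i=8 t=10 v=1: → [10,13),[8,11); WM=9
i=9 t=10 v=7: → [10,13),[8,11); WM=9
i=10 t=11 v=3: → [10,13); WM=9
i=11 t=13 v=4: → [12,15); WM=13; [8,11) fires=17 [10,13) fires=11
i=12 t=13 v=9: → [12,15); WM=13
i=13 t=17 v=4: → [16,19); WM=13
i=14 t=17 v=6: → [16,19); WM=13
i=15 t=18 v=3: → [18,21),[16,19); WM=18; [12,15) fires=13
i=16 t=10 v=1: DROP (t<18-1); WM=18
i=17 t=21 v=5: → [20,23); WM=18
i=18 t=22 v=5: → [22,25),[20,23); WM=18
i=19 t=21 v=1: → [20,23); WM=22; [16,19) fires=13 [18,21) fires=3
i=20 t=23 v=8: → [22,25); WM=22
i=21 t=20 v=6: DROP (t<22-1); WM=22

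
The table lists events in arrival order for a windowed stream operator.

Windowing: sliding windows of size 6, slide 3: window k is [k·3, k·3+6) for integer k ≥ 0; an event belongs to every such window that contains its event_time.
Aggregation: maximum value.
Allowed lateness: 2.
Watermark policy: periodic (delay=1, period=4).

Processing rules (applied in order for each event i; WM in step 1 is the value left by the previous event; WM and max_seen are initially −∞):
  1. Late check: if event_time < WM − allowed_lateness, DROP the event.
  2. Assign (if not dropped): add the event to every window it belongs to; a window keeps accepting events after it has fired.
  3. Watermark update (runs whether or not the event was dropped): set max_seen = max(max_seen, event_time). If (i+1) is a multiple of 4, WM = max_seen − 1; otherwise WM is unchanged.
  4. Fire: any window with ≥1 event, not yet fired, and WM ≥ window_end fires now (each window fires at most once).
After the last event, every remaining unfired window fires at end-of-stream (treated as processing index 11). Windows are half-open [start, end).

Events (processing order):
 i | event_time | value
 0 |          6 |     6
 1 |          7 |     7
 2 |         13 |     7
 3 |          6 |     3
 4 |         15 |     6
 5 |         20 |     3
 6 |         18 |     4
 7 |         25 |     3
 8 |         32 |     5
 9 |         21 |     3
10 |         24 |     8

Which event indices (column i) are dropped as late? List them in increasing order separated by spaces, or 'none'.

i=0 t=6 v=6: → [6,12),[3,9); WM=−∞
i=1 t=7 v=7: → [6,12),[3,9); WM=−∞
i=2 t=13 v=7: → [12,18),[9,15); WM=−∞
i=3 t=6 v=3: → [6,12),[3,9); WM=12; [3,9) fires=7 [6,12) fires=7
i=4 t=15 v=6: → [15,21),[12,18); WM=12
i=5 t=20 v=3: → [18,24),[15,21); WM=12
i=6 t=18 v=4: → [18,24),[15,21); WM=12
i=7 t=25 v=3: → [24,30),[21,27); WM=24; [9,15) fires=7 [12,18) fires=7 [15,21) fires=6 [18,24) fires=4
i=8 t=32 v=5: → [30,36),[27,33); WM=24
i=9 t=21 v=3: DROP (t<24-2); WM=24
i=10 t=24 v=8: → [24,30),[21,27); WM=24

9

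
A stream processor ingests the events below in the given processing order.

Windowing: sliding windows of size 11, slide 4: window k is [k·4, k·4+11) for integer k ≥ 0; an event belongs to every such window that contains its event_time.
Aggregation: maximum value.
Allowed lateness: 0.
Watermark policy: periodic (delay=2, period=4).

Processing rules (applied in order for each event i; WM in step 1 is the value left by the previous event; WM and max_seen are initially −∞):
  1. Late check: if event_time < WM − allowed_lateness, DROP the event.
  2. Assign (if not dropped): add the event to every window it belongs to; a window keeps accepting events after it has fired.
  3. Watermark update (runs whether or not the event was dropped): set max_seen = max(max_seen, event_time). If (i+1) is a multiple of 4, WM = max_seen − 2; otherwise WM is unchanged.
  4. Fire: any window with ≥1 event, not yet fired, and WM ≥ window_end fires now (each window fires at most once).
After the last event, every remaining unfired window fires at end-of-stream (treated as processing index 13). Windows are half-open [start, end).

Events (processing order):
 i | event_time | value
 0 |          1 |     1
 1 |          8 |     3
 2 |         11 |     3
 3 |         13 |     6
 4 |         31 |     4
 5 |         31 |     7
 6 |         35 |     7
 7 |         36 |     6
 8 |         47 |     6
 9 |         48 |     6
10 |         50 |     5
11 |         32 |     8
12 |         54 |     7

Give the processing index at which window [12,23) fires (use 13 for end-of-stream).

7

i=0 t=1 v=1: → [0,11); WM=−∞
i=1 t=8 v=3: → [8,19),[4,15),[0,11); WM=−∞
i=2 t=11 v=3: → [8,19),[4,15); WM=−∞
i=3 t=13 v=6: → [12,23),[8,19),[4,15); WM=11; [0,11) fires=3
i=4 t=31 v=4: → [28,39),[24,35); WM=11
i=5 t=31 v=7: → [28,39),[24,35); WM=11
i=6 t=35 v=7: → [32,43),[28,39); WM=11
i=7 t=36 v=6: → [36,47),[32,43),[28,39); WM=34; [4,15) fires=6 [8,19) fires=6 [12,23) fires=6
i=8 t=47 v=6: → [44,55),[40,51); WM=34
i=9 t=48 v=6: → [48,59),[44,55),[40,51); WM=34
i=10 t=50 v=5: → [48,59),[44,55),[40,51); WM=34
i=11 t=32 v=8: DROP (t<34-0); WM=48; [24,35) fires=7 [28,39) fires=7 [32,43) fires=7 [36,47) fires=6
i=12 t=54 v=7: → [52,63),[48,59),[44,55); WM=48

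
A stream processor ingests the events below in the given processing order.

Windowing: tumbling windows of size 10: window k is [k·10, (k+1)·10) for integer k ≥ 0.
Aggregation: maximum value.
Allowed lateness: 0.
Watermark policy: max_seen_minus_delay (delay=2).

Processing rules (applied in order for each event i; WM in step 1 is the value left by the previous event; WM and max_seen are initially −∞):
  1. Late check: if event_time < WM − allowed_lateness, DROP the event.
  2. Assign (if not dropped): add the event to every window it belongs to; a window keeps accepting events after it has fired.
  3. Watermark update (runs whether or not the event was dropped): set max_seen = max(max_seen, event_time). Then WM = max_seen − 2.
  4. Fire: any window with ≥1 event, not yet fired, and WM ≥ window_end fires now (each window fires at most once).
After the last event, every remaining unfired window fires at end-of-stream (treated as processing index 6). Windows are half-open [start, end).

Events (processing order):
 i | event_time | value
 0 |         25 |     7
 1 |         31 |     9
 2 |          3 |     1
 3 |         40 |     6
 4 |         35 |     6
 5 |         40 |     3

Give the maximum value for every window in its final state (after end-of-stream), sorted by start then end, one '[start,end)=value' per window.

i=0 t=25 v=7: → [20,30); WM=23
i=1 t=31 v=9: → [30,40); WM=29
i=2 t=3 v=1: DROP (t<29-0); WM=29
i=3 t=40 v=6: → [40,50); WM=38; [20,30) fires=7
i=4 t=35 v=6: DROP (t<38-0); WM=38
i=5 t=40 v=3: → [40,50); WM=38

[20,30)=7 [30,40)=9 [40,50)=6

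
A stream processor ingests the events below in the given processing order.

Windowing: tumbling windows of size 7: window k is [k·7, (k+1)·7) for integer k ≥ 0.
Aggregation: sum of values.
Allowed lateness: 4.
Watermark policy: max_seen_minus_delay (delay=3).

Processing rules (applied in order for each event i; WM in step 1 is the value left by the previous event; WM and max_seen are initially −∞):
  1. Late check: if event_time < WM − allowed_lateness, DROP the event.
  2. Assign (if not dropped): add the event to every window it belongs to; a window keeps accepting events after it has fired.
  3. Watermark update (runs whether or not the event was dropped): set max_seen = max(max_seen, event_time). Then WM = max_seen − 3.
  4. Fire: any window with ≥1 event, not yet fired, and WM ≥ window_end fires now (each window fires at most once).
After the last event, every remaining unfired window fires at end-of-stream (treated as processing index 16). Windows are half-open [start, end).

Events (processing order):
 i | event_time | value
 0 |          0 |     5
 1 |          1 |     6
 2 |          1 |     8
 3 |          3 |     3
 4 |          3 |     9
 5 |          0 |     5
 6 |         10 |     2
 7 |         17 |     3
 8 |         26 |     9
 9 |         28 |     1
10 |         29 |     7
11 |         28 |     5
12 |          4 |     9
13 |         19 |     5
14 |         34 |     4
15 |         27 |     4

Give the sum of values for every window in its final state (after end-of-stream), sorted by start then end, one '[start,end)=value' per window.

i=0 t=0 v=5: → [0,7); WM=-3
i=1 t=1 v=6: → [0,7); WM=-2
i=2 t=1 v=8: → [0,7); WM=-2
i=3 t=3 v=3: → [0,7); WM=0
i=4 t=3 v=9: → [0,7); WM=0
i=5 t=0 v=5: → [0,7); WM=0
i=6 t=10 v=2: → [7,14); WM=7; [0,7) fires=36
i=7 t=17 v=3: → [14,21); WM=14; [7,14) fires=2
i=8 t=26 v=9: → [21,28); WM=23; [14,21) fires=3
i=9 t=28 v=1: → [28,35); WM=25
i=10 t=29 v=7: → [28,35); WM=26
i=11 t=28 v=5: → [28,35); WM=26
i=12 t=4 v=9: DROP (t<26-4); WM=26
i=13 t=19 v=5: DROP (t<26-4); WM=26
i=14 t=34 v=4: → [28,35); WM=31; [21,28) fires=9
i=15 t=27 v=4: → [21,28); WM=31

[0,7)=36 [7,14)=2 [14,21)=3 [21,28)=13 [28,35)=17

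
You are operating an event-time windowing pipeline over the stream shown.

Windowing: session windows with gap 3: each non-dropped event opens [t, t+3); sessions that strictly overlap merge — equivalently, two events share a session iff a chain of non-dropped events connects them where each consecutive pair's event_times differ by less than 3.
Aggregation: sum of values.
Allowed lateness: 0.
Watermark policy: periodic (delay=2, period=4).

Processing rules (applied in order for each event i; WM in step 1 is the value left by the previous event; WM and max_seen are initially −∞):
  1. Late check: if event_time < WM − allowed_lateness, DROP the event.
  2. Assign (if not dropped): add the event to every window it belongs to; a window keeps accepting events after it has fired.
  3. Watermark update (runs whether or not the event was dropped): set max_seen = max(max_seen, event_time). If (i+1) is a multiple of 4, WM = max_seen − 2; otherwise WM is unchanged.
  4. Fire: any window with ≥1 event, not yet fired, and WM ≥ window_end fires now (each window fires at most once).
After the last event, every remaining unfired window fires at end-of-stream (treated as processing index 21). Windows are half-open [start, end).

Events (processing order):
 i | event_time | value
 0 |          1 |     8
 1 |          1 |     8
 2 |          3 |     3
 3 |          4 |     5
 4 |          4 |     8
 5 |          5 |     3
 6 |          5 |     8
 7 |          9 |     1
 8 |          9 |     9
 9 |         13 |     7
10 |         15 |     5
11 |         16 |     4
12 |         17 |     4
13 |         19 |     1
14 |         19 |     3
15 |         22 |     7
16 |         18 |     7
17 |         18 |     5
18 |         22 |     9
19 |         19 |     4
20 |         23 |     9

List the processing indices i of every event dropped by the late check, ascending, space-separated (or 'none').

i=0 t=1 v=8: → [1,4); WM=−∞
i=1 t=1 v=8: → [1,4); WM=−∞
i=2 t=3 v=3: → [1,6); WM=−∞
i=3 t=4 v=5: → [1,7); WM=2
i=4 t=4 v=8: → [1,7); WM=2
i=5 t=5 v=3: → [1,8); WM=2
i=6 t=5 v=8: → [1,8); WM=2
i=7 t=9 v=1: → [9,12); WM=7
i=8 t=9 v=9: → [9,12); WM=7
i=9 t=13 v=7: → [13,16); WM=7
i=10 t=15 v=5: → [13,18); WM=7
i=11 t=16 v=4: → [13,19); WM=14
i=12 t=17 v=4: → [13,20); WM=14
i=13 t=19 v=1: → [13,22); WM=14
i=14 t=19 v=3: → [13,22); WM=14
i=15 t=22 v=7: → [22,25); WM=20
i=16 t=18 v=7: DROP (t<20-0); WM=20
i=17 t=18 v=5: DROP (t<20-0); WM=20
i=18 t=22 v=9: → [22,25); WM=20
i=19 t=19 v=4: DROP (t<20-0); WM=20
i=20 t=23 v=9: → [22,26); WM=20

16 17 19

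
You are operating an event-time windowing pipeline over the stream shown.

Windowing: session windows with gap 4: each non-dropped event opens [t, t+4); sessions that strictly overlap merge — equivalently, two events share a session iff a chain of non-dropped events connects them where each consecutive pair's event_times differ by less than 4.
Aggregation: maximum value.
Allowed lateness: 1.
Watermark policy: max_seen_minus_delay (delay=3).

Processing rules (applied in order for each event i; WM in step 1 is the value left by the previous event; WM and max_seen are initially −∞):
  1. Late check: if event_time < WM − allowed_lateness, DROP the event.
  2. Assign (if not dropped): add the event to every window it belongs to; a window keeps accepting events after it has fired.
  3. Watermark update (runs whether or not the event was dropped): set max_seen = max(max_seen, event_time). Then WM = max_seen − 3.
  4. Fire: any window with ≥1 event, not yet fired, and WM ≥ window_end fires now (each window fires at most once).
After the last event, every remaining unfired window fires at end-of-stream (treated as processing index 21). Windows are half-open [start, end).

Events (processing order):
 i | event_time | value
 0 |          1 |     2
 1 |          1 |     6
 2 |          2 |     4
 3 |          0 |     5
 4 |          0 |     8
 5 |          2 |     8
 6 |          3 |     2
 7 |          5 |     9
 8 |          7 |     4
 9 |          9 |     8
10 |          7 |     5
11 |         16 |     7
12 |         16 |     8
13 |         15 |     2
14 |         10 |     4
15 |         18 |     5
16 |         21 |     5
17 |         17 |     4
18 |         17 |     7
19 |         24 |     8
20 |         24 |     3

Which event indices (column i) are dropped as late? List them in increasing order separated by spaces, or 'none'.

i=0 t=1 v=2: → [1,5); WM=-2
i=1 t=1 v=6: → [1,5); WM=-2
i=2 t=2 v=4: → [1,6); WM=-1
i=3 t=0 v=5: → [0,6); WM=-1
i=4 t=0 v=8: → [0,6); WM=-1
i=5 t=2 v=8: → [0,6); WM=-1
i=6 t=3 v=2: → [0,7); WM=0
i=7 t=5 v=9: → [0,9); WM=2
i=8 t=7 v=4: → [0,11); WM=4
i=9 t=9 v=8: → [0,13); WM=6
i=10 t=7 v=5: → [0,13); WM=6
i=11 t=16 v=7: → [16,20); WM=13
i=12 t=16 v=8: → [16,20); WM=13
i=13 t=15 v=2: → [15,20); WM=13
i=14 t=10 v=4: DROP (t<13-1); WM=13
i=15 t=18 v=5: → [15,22); WM=15
i=16 t=21 v=5: → [15,25); WM=18
i=17 t=17 v=4: → [15,25); WM=18
i=18 t=17 v=7: → [15,25); WM=18
i=19 t=24 v=8: → [15,28); WM=21
i=20 t=24 v=3: → [15,28); WM=21

14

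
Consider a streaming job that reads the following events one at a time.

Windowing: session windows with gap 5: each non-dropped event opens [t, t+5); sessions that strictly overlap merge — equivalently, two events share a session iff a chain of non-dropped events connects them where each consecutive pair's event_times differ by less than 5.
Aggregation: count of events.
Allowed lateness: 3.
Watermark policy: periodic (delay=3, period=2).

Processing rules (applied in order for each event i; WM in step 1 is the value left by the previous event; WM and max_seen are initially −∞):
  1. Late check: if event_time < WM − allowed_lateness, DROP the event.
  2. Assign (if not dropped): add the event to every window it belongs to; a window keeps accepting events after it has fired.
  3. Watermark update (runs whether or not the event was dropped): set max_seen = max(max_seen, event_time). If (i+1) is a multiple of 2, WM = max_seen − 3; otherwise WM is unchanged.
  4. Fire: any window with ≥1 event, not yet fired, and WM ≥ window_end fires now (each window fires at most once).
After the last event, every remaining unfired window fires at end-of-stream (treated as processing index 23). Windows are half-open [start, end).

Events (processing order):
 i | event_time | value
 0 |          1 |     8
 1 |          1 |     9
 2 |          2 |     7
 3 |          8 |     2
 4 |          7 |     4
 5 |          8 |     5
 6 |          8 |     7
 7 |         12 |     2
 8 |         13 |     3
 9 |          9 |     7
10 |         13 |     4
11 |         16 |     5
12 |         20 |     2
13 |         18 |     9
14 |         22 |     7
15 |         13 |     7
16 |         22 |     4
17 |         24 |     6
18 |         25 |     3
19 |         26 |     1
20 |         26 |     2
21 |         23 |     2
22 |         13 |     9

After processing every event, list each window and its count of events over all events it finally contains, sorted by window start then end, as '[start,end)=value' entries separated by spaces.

i=0 t=1 v=8: → [1,6); WM=−∞
i=1 t=1 v=9: → [1,6); WM=-2
i=2 t=2 v=7: → [1,7); WM=-2
i=3 t=8 v=2: → [8,13); WM=5
i=4 t=7 v=4: → [7,13); WM=5
i=5 t=8 v=5: → [7,13); WM=5
i=6 t=8 v=7: → [7,13); WM=5
i=7 t=12 v=2: → [7,17); WM=9
i=8 t=13 v=3: → [7,18); WM=9
i=9 t=9 v=7: → [7,18); WM=10
i=10 t=13 v=4: → [7,18); WM=10
i=11 t=16 v=5: → [7,21); WM=13
i=12 t=20 v=2: → [7,25); WM=13
i=13 t=18 v=9: → [7,25); WM=17
i=14 t=22 v=7: → [7,27); WM=17
i=15 t=13 v=7: DROP (t<17-3); WM=19
i=16 t=22 v=4: → [7,27); WM=19
i=17 t=24 v=6: → [7,29); WM=21
i=18 t=25 v=3: → [7,30); WM=21
i=19 t=26 v=1: → [7,31); WM=23
i=20 t=26 v=2: → [7,31); WM=23
i=21 t=23 v=2: → [7,31); WM=23
i=22 t=13 v=9: DROP (t<23-3); WM=23

[1,7)=3 [7,31)=18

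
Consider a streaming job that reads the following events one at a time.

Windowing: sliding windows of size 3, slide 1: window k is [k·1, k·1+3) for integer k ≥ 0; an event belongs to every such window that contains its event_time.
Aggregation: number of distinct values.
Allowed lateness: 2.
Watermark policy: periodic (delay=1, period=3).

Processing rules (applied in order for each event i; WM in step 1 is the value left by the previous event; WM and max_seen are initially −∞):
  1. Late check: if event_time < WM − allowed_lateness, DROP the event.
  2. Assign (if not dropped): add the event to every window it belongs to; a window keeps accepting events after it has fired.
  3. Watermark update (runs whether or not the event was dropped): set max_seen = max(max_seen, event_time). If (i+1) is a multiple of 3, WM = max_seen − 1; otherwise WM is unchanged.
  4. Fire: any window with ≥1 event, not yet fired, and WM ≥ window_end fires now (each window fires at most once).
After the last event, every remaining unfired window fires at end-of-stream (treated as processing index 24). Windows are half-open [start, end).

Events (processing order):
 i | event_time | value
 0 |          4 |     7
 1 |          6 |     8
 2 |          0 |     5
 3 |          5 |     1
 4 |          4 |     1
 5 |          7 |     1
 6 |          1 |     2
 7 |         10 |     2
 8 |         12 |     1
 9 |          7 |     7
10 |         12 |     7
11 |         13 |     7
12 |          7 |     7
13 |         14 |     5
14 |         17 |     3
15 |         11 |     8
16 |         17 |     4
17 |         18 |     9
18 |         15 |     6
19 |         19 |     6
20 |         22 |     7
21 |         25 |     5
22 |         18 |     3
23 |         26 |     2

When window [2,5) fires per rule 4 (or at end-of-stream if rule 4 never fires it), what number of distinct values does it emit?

i=0 t=4 v=7: → [4,7),[3,6),[2,5); WM=−∞
i=1 t=6 v=8: → [6,9),[5,8),[4,7); WM=−∞
i=2 t=0 v=5: → [0,3); WM=5; [0,3) fires=1 [2,5) fires=1
i=3 t=5 v=1: → [5,8),[4,7),[3,6); WM=5
i=4 t=4 v=1: → [4,7),[3,6),[2,5); WM=5
i=5 t=7 v=1: → [7,10),[6,9),[5,8); WM=6; [3,6) fires=2
i=6 t=1 v=2: DROP (t<6-2); WM=6
i=7 t=10 v=2: → [10,13),[9,12),[8,11); WM=6
i=8 t=12 v=1: → [12,15),[11,14),[10,13); WM=11; [4,7) fires=3 [5,8) fires=2 [6,9) fires=2 [7,10) fires=1 [8,11) fires=1
i=9 t=7 v=7: DROP (t<11-2); WM=11
i=10 t=12 v=7: → [12,15),[11,14),[10,13); WM=11
i=11 t=13 v=7: → [13,16),[12,15),[11,14); WM=12; [9,12) fires=1
i=12 t=7 v=7: DROP (t<12-2); WM=12
i=13 t=14 v=5: → [14,17),[13,16),[12,15); WM=12
i=14 t=17 v=3: → [17,20),[16,19),[15,18); WM=16; [10,13) fires=3 [11,14) fires=2 [12,15) fires=3 [13,16) fires=2
i=15 t=11 v=8: DROP (t<16-2); WM=16
i=16 t=17 v=4: → [17,20),[16,19),[15,18); WM=16
i=17 t=18 v=9: → [18,21),[17,20),[16,19); WM=17; [14,17) fires=1
i=18 t=15 v=6: → [15,18),[14,17),[13,16); WM=17
i=19 t=19 v=6: → [19,22),[18,21),[17,20); WM=17
i=20 t=22 v=7: → [22,25),[21,24),[20,23); WM=21; [15,18) fires=3 [16,19) fires=3 [17,20) fires=4 [18,21) fires=2
i=21 t=25 v=5: → [25,28),[24,27),[23,26); WM=21
i=22 t=18 v=3: DROP (t<21-2); WM=21
i=23 t=26 v=2: → [26,29),[25,28),[24,27); WM=25; [19,22) fires=1 [20,23) fires=1 [21,24) fires=1 [22,25) fires=1

1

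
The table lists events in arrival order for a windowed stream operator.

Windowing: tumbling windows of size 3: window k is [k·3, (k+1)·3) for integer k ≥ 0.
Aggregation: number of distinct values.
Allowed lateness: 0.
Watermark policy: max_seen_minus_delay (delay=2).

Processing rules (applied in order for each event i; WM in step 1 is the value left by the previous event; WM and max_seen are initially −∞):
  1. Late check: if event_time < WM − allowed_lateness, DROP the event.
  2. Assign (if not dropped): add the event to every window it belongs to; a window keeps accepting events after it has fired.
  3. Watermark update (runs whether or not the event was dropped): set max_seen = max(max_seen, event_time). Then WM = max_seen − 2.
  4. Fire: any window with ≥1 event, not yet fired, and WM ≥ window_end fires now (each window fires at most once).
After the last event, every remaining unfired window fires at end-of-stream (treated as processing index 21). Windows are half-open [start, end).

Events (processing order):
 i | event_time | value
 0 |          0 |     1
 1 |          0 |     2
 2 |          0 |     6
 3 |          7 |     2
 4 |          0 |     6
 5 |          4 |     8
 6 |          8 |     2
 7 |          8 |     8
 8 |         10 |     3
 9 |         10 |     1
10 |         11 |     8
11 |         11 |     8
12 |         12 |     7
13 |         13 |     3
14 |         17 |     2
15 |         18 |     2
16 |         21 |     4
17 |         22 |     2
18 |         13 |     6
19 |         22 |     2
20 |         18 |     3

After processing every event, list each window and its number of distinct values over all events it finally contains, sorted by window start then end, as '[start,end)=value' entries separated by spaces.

i=0 t=0 v=1: → [0,3); WM=-2
i=1 t=0 v=2: → [0,3); WM=-2
i=2 t=0 v=6: → [0,3); WM=-2
i=3 t=7 v=2: → [6,9); WM=5; [0,3) fires=3
i=4 t=0 v=6: DROP (t<5-0); WM=5
i=5 t=4 v=8: DROP (t<5-0); WM=5
i=6 t=8 v=2: → [6,9); WM=6
i=7 t=8 v=8: → [6,9); WM=6
i=8 t=10 v=3: → [9,12); WM=8
i=9 t=10 v=1: → [9,12); WM=8
i=10 t=11 v=8: → [9,12); WM=9; [6,9) fires=2
i=11 t=11 v=8: → [9,12); WM=9
i=12 t=12 v=7: → [12,15); WM=10
i=13 t=13 v=3: → [12,15); WM=11
i=14 t=17 v=2: → [15,18); WM=15; [9,12) fires=3 [12,15) fires=2
i=15 t=18 v=2: → [18,21); WM=16
i=16 t=21 v=4: → [21,24); WM=19; [15,18) fires=1
i=17 t=22 v=2: → [21,24); WM=20
i=18 t=13 v=6: DROP (t<20-0); WM=20
i=19 t=22 v=2: → [21,24); WM=20
i=20 t=18 v=3: DROP (t<20-0); WM=20

[0,3)=3 [6,9)=2 [9,12)=3 [12,15)=2 [15,18)=1 [18,21)=1 [21,24)=2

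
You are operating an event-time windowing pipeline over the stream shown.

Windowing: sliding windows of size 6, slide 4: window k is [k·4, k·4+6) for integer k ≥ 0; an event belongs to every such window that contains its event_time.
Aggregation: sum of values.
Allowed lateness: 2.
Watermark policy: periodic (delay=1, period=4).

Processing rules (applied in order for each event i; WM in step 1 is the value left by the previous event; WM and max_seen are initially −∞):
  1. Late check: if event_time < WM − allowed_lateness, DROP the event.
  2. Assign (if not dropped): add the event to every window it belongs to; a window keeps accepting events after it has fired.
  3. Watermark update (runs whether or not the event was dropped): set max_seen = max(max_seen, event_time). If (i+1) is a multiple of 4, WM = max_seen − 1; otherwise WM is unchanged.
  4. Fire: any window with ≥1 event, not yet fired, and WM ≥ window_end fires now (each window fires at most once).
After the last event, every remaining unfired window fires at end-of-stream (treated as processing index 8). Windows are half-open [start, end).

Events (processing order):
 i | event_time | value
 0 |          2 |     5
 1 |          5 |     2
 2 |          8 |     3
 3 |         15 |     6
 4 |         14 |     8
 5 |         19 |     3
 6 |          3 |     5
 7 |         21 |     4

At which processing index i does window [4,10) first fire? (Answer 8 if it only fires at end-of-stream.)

i=0 t=2 v=5: → [0,6); WM=−∞
i=1 t=5 v=2: → [4,10),[0,6); WM=−∞
i=2 t=8 v=3: → [8,14),[4,10); WM=−∞
i=3 t=15 v=6: → [12,18); WM=14; [0,6) fires=7 [4,10) fires=5 [8,14) fires=3
i=4 t=14 v=8: → [12,18); WM=14
i=5 t=19 v=3: → [16,22); WM=14
i=6 t=3 v=5: DROP (t<14-2); WM=14
i=7 t=21 v=4: → [20,26),[16,22); WM=20; [12,18) fires=14

3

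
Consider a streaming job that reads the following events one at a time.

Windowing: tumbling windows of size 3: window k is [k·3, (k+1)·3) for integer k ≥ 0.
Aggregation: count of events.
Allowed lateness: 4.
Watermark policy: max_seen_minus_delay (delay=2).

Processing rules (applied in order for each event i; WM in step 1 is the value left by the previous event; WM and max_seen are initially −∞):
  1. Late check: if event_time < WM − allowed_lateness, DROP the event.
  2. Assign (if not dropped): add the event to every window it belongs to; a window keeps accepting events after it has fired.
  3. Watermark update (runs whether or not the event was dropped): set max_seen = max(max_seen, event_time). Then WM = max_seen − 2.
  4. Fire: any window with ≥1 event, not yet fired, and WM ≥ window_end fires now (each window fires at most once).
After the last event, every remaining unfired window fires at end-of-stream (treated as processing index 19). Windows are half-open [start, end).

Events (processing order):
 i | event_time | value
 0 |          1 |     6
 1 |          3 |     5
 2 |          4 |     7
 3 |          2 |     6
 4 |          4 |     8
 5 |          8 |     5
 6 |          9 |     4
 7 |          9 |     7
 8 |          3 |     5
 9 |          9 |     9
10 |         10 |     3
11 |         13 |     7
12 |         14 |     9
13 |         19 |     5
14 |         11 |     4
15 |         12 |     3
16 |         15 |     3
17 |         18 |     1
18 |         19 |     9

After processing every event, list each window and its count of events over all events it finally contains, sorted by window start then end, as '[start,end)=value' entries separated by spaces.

[0,3)=2 [3,6)=4 [6,9)=1 [9,12)=4 [12,15)=2 [15,18)=1 [18,21)=3

i=0 t=1 v=6: → [0,3); WM=-1
i=1 t=3 v=5: → [3,6); WM=1
i=2 t=4 v=7: → [3,6); WM=2
i=3 t=2 v=6: → [0,3); WM=2
i=4 t=4 v=8: → [3,6); WM=2
i=5 t=8 v=5: → [6,9); WM=6; [0,3) fires=2 [3,6) fires=3
i=6 t=9 v=4: → [9,12); WM=7
i=7 t=9 v=7: → [9,12); WM=7
i=8 t=3 v=5: → [3,6); WM=7
i=9 t=9 v=9: → [9,12); WM=7
i=10 t=10 v=3: → [9,12); WM=8
i=11 t=13 v=7: → [12,15); WM=11; [6,9) fires=1
i=12 t=14 v=9: → [12,15); WM=12; [9,12) fires=4
i=13 t=19 v=5: → [18,21); WM=17; [12,15) fires=2
i=14 t=11 v=4: DROP (t<17-4); WM=17
i=15 t=12 v=3: DROP (t<17-4); WM=17
i=16 t=15 v=3: → [15,18); WM=17
i=17 t=18 v=1: → [18,21); WM=17
i=18 t=19 v=9: → [18,21); WM=17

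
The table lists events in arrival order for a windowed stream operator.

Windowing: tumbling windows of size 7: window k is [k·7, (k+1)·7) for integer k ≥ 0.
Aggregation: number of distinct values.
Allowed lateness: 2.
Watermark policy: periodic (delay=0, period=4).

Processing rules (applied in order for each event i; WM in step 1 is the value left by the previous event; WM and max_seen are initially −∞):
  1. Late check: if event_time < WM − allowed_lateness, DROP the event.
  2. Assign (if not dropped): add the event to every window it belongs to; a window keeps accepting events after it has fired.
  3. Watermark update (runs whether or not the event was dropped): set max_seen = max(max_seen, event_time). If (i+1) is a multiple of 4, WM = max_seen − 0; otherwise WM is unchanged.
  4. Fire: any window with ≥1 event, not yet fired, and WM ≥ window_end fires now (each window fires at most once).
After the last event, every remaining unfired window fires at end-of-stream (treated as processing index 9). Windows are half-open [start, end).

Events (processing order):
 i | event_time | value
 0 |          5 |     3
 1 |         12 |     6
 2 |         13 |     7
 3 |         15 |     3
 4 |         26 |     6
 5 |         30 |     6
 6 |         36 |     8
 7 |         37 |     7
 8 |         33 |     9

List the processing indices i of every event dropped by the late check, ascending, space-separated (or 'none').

8

i=0 t=5 v=3: → [0,7); WM=−∞
i=1 t=12 v=6: → [7,14); WM=−∞
i=2 t=13 v=7: → [7,14); WM=−∞
i=3 t=15 v=3: → [14,21); WM=15; [0,7) fires=1 [7,14) fires=2
i=4 t=26 v=6: → [21,28); WM=15
i=5 t=30 v=6: → [28,35); WM=15
i=6 t=36 v=8: → [35,42); WM=15
i=7 t=37 v=7: → [35,42); WM=37; [14,21) fires=1 [21,28) fires=1 [28,35) fires=1
i=8 t=33 v=9: DROP (t<37-2); WM=37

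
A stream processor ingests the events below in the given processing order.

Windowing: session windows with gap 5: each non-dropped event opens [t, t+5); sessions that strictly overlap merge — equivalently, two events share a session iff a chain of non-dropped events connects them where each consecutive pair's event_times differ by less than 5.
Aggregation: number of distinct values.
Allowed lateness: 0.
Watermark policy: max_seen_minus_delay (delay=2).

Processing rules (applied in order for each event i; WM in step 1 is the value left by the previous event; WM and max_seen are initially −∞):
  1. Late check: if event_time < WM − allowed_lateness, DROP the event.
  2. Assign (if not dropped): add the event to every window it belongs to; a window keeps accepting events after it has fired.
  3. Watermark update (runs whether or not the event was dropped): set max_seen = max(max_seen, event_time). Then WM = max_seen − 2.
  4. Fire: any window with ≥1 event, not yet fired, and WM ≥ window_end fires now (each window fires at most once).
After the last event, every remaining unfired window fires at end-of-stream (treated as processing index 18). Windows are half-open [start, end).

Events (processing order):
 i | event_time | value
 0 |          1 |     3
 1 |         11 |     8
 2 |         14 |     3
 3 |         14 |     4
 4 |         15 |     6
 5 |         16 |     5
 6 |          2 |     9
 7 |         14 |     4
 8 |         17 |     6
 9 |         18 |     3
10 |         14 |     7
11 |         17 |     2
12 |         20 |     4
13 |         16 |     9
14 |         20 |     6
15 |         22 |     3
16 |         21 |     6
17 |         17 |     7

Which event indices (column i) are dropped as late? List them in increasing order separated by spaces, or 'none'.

i=0 t=1 v=3: → [1,6); WM=-1
i=1 t=11 v=8: → [11,16); WM=9
i=2 t=14 v=3: → [11,19); WM=12
i=3 t=14 v=4: → [11,19); WM=12
i=4 t=15 v=6: → [11,20); WM=13
i=5 t=16 v=5: → [11,21); WM=14
i=6 t=2 v=9: DROP (t<14-0); WM=14
i=7 t=14 v=4: → [11,21); WM=14
i=8 t=17 v=6: → [11,22); WM=15
i=9 t=18 v=3: → [11,23); WM=16
i=10 t=14 v=7: DROP (t<16-0); WM=16
i=11 t=17 v=2: → [11,23); WM=16
i=12 t=20 v=4: → [11,25); WM=18
i=13 t=16 v=9: DROP (t<18-0); WM=18
i=14 t=20 v=6: → [11,25); WM=18
i=15 t=22 v=3: → [11,27); WM=20
i=16 t=21 v=6: → [11,27); WM=20
i=17 t=17 v=7: DROP (t<20-0); WM=20

6 10 13 17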